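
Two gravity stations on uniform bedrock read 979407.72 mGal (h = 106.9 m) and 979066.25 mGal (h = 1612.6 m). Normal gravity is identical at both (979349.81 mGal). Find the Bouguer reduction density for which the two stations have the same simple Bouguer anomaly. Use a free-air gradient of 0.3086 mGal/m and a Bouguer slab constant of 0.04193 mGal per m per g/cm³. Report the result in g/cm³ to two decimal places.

Δg_obs = 979066.25 − 979407.72 = -341.47 mGal over Δh = 1612.6 − 106.9 = 1505.7 m
Equal Bouguer anomalies ⇒ Δg_obs + (0.3086 − 0.04193ρ)·Δh = 0
0.3086 − 0.04193ρ = −Δg_obs/Δh = 0.22678
ρ = (0.3086 − 0.22678) / 0.04193 = 1.95 g/cm³

1.95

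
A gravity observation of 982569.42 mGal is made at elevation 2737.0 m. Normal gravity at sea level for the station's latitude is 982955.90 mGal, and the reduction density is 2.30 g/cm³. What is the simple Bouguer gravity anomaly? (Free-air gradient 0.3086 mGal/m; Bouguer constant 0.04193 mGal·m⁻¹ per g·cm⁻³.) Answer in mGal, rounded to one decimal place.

194.2

Free-air correction = 0.3086 × 2737.0 = 844.64 mGal
Free-air anomaly = 982569.42 − 982955.90 + (844.64) = 458.16 mGal
Bouguer slab correction = 0.04193 × 2.30 × 2737.0 = 263.95 mGal
Simple Bouguer anomaly = 458.16 − (263.95) = 194.21 mGal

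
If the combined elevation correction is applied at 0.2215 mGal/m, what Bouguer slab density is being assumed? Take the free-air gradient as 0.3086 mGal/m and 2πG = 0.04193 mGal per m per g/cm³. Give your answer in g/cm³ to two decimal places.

2.08

0.2215 = 0.3086 − 0.04193 × ρ
ρ = (0.3086 − 0.2215) / 0.04193 = 2.08 g/cm³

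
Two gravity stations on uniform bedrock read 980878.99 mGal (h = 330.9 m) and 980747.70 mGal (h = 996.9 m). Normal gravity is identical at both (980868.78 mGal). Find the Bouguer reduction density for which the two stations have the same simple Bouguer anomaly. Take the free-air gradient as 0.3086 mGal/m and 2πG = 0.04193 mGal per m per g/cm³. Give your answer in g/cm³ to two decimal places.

Δg_obs = 980747.70 − 980878.99 = -131.29 mGal over Δh = 996.9 − 330.9 = 666.0 m
Equal Bouguer anomalies ⇒ Δg_obs + (0.3086 − 0.04193ρ)·Δh = 0
0.3086 − 0.04193ρ = −Δg_obs/Δh = 0.19713
ρ = (0.3086 − 0.19713) / 0.04193 = 2.66 g/cm³

2.66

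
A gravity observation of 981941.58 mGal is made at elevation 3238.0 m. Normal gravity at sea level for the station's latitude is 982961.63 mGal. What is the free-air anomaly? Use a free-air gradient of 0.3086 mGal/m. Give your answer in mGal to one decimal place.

Free-air correction = 0.3086 × 3238.0 = 999.25 mGal
Free-air anomaly = 981941.58 − 982961.63 + (999.25) = -20.80 mGal

-20.8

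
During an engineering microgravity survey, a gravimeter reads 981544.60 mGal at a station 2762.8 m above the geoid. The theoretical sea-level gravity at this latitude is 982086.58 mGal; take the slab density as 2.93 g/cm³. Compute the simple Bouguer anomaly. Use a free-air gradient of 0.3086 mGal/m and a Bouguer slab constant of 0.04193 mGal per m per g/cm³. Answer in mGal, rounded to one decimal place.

-28.8

Free-air correction = 0.3086 × 2762.8 = 852.60 mGal
Free-air anomaly = 981544.60 − 982086.58 + (852.60) = 310.62 mGal
Bouguer slab correction = 0.04193 × 2.93 × 2762.8 = 339.42 mGal
Simple Bouguer anomaly = 310.62 − (339.42) = -28.80 mGal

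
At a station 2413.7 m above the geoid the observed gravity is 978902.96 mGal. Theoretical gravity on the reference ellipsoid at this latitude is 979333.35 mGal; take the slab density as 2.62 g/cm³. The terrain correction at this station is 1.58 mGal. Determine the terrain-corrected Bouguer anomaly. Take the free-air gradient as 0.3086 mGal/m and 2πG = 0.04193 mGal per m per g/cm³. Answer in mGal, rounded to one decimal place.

Free-air correction = 0.3086 × 2413.7 = 744.87 mGal
Free-air anomaly = 978902.96 − 979333.35 + (744.87) = 314.48 mGal
Bouguer slab correction = 0.04193 × 2.62 × 2413.7 = 265.16 mGal
Simple Bouguer anomaly = 314.48 − (265.16) = 49.32 mGal
Complete Bouguer anomaly = 49.32 + 1.58 = 50.90 mGal

50.9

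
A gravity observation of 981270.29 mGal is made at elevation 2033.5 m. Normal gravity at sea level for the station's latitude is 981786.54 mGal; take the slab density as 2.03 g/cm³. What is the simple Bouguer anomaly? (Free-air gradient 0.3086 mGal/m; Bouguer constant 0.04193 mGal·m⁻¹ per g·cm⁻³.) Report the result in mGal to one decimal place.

Free-air correction = 0.3086 × 2033.5 = 627.54 mGal
Free-air anomaly = 981270.29 − 981786.54 + (627.54) = 111.29 mGal
Bouguer slab correction = 0.04193 × 2.03 × 2033.5 = 173.09 mGal
Simple Bouguer anomaly = 111.29 − (173.09) = -61.80 mGal

-61.8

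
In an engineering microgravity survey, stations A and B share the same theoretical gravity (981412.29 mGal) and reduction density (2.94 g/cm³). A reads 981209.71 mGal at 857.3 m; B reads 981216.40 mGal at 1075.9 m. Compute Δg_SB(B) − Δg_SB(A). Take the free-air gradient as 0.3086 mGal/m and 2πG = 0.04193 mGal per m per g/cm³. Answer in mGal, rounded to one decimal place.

Δg_SB(A) = 981209.71 − 981412.29 + 0.3086×857.3 − 0.04193×2.94×857.3 = -43.70 mGal
Δg_SB(B) = 981216.40 − 981412.29 + 0.3086×1075.9 − 0.04193×2.94×1075.9 = 3.50 mGal
Difference = 3.50 − (-43.70) = 47.20 mGal

47.2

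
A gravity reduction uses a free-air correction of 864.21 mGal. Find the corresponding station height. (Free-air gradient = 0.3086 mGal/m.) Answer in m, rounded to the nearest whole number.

2800

h = 864.21 / 0.3086 = 2800.42 m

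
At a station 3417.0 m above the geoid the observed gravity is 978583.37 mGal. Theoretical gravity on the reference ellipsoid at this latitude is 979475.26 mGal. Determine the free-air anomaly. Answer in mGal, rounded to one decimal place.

162.6

Free-air correction = 0.3086 × 3417.0 = 1054.49 mGal
Free-air anomaly = 978583.37 − 979475.26 + (1054.49) = 162.60 mGal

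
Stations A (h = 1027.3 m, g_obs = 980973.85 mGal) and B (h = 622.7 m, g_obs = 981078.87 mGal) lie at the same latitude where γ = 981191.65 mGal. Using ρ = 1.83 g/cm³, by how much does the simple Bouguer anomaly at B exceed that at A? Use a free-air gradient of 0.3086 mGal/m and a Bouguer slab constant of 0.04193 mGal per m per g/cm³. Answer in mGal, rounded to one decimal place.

11.2

Δg_SB(A) = 980973.85 − 981191.65 + 0.3086×1027.3 − 0.04193×1.83×1027.3 = 20.40 mGal
Δg_SB(B) = 981078.87 − 981191.65 + 0.3086×622.7 − 0.04193×1.83×622.7 = 31.60 mGal
Difference = 31.60 − (20.40) = 11.20 mGal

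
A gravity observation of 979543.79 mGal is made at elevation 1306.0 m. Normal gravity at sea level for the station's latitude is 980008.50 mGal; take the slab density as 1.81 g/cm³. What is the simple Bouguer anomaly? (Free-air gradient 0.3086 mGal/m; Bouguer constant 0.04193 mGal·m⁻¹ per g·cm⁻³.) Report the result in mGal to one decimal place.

-160.8

Free-air correction = 0.3086 × 1306.0 = 403.03 mGal
Free-air anomaly = 979543.79 − 980008.50 + (403.03) = -61.68 mGal
Bouguer slab correction = 0.04193 × 1.81 × 1306.0 = 99.12 mGal
Simple Bouguer anomaly = -61.68 − (99.12) = -160.80 mGal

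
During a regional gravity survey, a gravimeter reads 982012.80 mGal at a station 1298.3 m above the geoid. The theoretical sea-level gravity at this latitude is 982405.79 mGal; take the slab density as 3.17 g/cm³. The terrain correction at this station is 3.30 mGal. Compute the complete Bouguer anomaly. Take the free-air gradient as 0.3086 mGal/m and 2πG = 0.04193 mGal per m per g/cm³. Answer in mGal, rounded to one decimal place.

-161.6

Free-air correction = 0.3086 × 1298.3 = 400.66 mGal
Free-air anomaly = 982012.80 − 982405.79 + (400.66) = 7.67 mGal
Bouguer slab correction = 0.04193 × 3.17 × 1298.3 = 172.57 mGal
Simple Bouguer anomaly = 7.67 − (172.57) = -164.90 mGal
Complete Bouguer anomaly = -164.90 + 3.30 = -161.60 mGal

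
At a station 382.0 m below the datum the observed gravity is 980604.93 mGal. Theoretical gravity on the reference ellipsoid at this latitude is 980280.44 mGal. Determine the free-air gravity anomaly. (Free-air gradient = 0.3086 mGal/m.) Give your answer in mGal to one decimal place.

Free-air correction = 0.3086 × -382.0 = -117.89 mGal
Free-air anomaly = 980604.93 − 980280.44 + (-117.89) = 206.60 mGal

206.6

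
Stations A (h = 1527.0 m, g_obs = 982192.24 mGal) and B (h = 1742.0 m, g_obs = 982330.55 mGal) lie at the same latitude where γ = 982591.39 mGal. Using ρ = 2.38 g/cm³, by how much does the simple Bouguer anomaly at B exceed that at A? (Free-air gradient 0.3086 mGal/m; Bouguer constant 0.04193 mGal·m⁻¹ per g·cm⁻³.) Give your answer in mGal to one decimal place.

183.2

Δg_SB(A) = 982192.24 − 982591.39 + 0.3086×1527.0 − 0.04193×2.38×1527.0 = -80.30 mGal
Δg_SB(B) = 982330.55 − 982591.39 + 0.3086×1742.0 − 0.04193×2.38×1742.0 = 102.90 mGal
Difference = 102.90 − (-80.30) = 183.20 mGal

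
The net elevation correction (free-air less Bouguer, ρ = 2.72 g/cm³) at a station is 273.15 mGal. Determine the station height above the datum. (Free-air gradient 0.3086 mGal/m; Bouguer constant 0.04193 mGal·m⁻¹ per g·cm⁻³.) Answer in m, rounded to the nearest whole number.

Combined gradient = 0.3086 − 0.04193 × 2.72 = 0.1945504 mGal/m
h = 273.15 / 0.1945504 = 1404.01 m

1404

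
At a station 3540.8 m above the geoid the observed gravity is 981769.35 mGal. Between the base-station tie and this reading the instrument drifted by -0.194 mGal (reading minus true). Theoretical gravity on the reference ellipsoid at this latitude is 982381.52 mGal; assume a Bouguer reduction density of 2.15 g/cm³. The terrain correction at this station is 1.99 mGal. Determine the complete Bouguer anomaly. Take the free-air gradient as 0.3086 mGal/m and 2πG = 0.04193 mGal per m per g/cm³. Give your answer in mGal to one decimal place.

163.5

Drift-corrected reading = 981769.35 − (-0.194) = 981769.544 mGal
Free-air correction = 0.3086 × 3540.8 = 1092.69 mGal
Free-air anomaly = 981769.544 − 982381.52 + (1092.69) = 480.714 mGal
Bouguer slab correction = 0.04193 × 2.15 × 3540.8 = 319.20 mGal
Simple Bouguer anomaly = 480.714 − (319.20) = 161.514 mGal
Complete Bouguer anomaly = 161.514 + 1.99 = 163.504 mGal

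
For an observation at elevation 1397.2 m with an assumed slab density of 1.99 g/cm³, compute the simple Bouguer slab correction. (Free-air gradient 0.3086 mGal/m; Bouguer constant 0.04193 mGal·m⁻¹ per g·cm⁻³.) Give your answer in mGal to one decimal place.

116.6

Bouguer slab correction = 0.04193 × 1.99 × 1397.2 = 116.6 mGal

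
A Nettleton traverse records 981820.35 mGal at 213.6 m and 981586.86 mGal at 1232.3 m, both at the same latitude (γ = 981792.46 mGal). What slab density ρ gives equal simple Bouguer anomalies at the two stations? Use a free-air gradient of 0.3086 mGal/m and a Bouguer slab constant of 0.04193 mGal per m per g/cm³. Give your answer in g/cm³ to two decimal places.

Δg_obs = 981586.86 − 981820.35 = -233.49 mGal over Δh = 1232.3 − 213.6 = 1018.7 m
Equal Bouguer anomalies ⇒ Δg_obs + (0.3086 − 0.04193ρ)·Δh = 0
0.3086 − 0.04193ρ = −Δg_obs/Δh = 0.22920
ρ = (0.3086 − 0.22920) / 0.04193 = 1.89 g/cm³

1.89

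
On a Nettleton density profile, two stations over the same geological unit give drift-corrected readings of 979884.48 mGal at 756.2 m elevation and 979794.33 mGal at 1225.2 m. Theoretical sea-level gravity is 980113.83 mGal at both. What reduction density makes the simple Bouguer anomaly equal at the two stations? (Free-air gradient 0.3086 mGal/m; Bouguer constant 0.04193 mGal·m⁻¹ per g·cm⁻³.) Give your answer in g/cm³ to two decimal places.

Δg_obs = 979794.33 − 979884.48 = -90.15 mGal over Δh = 1225.2 − 756.2 = 469.0 m
Equal Bouguer anomalies ⇒ Δg_obs + (0.3086 − 0.04193ρ)·Δh = 0
0.3086 − 0.04193ρ = −Δg_obs/Δh = 0.19222
ρ = (0.3086 − 0.19222) / 0.04193 = 2.78 g/cm³

2.78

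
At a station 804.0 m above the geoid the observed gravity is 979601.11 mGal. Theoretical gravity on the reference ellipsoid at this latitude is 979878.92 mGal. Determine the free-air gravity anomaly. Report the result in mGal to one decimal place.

Free-air correction = 0.3086 × 804.0 = 248.11 mGal
Free-air anomaly = 979601.11 − 979878.92 + (248.11) = -29.70 mGal

-29.7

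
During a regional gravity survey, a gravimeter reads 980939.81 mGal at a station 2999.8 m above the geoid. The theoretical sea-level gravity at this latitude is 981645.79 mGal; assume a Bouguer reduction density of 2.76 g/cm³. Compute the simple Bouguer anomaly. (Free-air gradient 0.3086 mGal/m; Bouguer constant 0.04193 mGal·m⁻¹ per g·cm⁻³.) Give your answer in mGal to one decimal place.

Free-air correction = 0.3086 × 2999.8 = 925.74 mGal
Free-air anomaly = 980939.81 − 981645.79 + (925.74) = 219.76 mGal
Bouguer slab correction = 0.04193 × 2.76 × 2999.8 = 347.16 mGal
Simple Bouguer anomaly = 219.76 − (347.16) = -127.40 mGal

-127.4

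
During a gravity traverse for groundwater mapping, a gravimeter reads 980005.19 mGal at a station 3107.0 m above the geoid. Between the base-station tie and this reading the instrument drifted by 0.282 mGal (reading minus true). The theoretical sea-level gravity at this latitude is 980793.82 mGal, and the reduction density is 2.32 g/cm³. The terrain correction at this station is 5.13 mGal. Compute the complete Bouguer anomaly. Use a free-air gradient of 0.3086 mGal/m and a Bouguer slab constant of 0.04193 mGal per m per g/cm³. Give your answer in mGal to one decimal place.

Drift-corrected reading = 980005.19 − (0.282) = 980004.908 mGal
Free-air correction = 0.3086 × 3107.0 = 958.82 mGal
Free-air anomaly = 980004.908 − 980793.82 + (958.82) = 169.908 mGal
Bouguer slab correction = 0.04193 × 2.32 × 3107.0 = 302.24 mGal
Simple Bouguer anomaly = 169.908 − (302.24) = -132.332 mGal
Complete Bouguer anomaly = -132.332 + 5.13 = -127.202 mGal

-127.2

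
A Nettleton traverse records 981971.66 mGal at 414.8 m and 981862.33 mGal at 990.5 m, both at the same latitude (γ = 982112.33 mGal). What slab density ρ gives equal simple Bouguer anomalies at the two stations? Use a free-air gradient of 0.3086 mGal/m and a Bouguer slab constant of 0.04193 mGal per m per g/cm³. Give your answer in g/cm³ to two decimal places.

2.83

Δg_obs = 981862.33 − 981971.66 = -109.33 mGal over Δh = 990.5 − 414.8 = 575.7 m
Equal Bouguer anomalies ⇒ Δg_obs + (0.3086 − 0.04193ρ)·Δh = 0
0.3086 − 0.04193ρ = −Δg_obs/Δh = 0.18991
ρ = (0.3086 − 0.18991) / 0.04193 = 2.83 g/cm³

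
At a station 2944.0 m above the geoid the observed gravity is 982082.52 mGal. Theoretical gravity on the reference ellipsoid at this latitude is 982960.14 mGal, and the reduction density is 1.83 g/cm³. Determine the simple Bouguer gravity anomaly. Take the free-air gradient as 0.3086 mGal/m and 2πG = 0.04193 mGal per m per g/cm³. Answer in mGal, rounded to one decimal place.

Free-air correction = 0.3086 × 2944.0 = 908.52 mGal
Free-air anomaly = 982082.52 − 982960.14 + (908.52) = 30.90 mGal
Bouguer slab correction = 0.04193 × 1.83 × 2944.0 = 225.90 mGal
Simple Bouguer anomaly = 30.90 − (225.90) = -195.00 mGal

-195.0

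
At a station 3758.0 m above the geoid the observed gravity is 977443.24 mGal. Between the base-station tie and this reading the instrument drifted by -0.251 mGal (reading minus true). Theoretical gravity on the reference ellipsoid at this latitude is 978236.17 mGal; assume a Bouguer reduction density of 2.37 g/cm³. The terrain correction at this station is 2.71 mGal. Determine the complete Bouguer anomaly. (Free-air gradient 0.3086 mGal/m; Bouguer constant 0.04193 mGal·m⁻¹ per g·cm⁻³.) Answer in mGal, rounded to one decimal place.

Drift-corrected reading = 977443.24 − (-0.251) = 977443.491 mGal
Free-air correction = 0.3086 × 3758.0 = 1159.72 mGal
Free-air anomaly = 977443.491 − 978236.17 + (1159.72) = 367.041 mGal
Bouguer slab correction = 0.04193 × 2.37 × 3758.0 = 373.45 mGal
Simple Bouguer anomaly = 367.041 − (373.45) = -6.409 mGal
Complete Bouguer anomaly = -6.409 + 2.71 = -3.699 mGal

-3.7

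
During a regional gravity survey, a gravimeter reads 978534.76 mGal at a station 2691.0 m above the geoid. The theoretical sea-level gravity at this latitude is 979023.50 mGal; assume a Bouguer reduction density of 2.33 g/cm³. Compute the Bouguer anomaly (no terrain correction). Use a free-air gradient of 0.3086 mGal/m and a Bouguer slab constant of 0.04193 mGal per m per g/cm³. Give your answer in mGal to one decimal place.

Free-air correction = 0.3086 × 2691.0 = 830.44 mGal
Free-air anomaly = 978534.76 − 979023.50 + (830.44) = 341.70 mGal
Bouguer slab correction = 0.04193 × 2.33 × 2691.0 = 262.90 mGal
Simple Bouguer anomaly = 341.70 − (262.90) = 78.80 mGal

78.8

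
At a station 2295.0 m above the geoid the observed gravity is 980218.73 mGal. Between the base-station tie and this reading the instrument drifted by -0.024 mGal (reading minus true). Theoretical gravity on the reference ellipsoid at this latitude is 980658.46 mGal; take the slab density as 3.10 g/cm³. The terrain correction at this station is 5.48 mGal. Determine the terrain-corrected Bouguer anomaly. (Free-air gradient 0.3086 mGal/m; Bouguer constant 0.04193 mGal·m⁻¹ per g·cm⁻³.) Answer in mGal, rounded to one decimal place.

Drift-corrected reading = 980218.73 − (-0.024) = 980218.754 mGal
Free-air correction = 0.3086 × 2295.0 = 708.24 mGal
Free-air anomaly = 980218.754 − 980658.46 + (708.24) = 268.534 mGal
Bouguer slab correction = 0.04193 × 3.10 × 2295.0 = 298.31 mGal
Simple Bouguer anomaly = 268.534 − (298.31) = -29.776 mGal
Complete Bouguer anomaly = -29.776 + 5.48 = -24.296 mGal

-24.3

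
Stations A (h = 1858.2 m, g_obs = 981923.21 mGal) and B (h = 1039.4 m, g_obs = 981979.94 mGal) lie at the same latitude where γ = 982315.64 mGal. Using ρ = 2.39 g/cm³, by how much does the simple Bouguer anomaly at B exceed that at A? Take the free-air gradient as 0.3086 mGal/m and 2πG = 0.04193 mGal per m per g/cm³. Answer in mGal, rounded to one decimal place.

-113.9

Δg_SB(A) = 981923.21 − 982315.64 + 0.3086×1858.2 − 0.04193×2.39×1858.2 = -5.20 mGal
Δg_SB(B) = 981979.94 − 982315.64 + 0.3086×1039.4 − 0.04193×2.39×1039.4 = -119.10 mGal
Difference = -119.10 − (-5.20) = -113.90 mGal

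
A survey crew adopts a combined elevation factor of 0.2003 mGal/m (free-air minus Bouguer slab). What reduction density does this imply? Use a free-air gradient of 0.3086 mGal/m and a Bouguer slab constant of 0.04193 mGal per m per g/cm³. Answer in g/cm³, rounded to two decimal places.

2.58

0.2003 = 0.3086 − 0.04193 × ρ
ρ = (0.3086 − 0.2003) / 0.04193 = 2.58 g/cm³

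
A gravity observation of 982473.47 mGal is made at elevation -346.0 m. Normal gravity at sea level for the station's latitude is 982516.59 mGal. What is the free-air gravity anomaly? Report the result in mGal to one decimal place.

Free-air correction = 0.3086 × -346.0 = -106.78 mGal
Free-air anomaly = 982473.47 − 982516.59 + (-106.78) = -149.90 mGal

-149.9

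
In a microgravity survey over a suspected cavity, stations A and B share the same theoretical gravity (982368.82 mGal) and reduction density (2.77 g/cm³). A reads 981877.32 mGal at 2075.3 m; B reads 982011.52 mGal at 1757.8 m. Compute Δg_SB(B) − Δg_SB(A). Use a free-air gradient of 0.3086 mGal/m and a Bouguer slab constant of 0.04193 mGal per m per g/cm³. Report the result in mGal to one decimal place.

73.1

Δg_SB(A) = 981877.32 − 982368.82 + 0.3086×2075.3 − 0.04193×2.77×2075.3 = -92.10 mGal
Δg_SB(B) = 982011.52 − 982368.82 + 0.3086×1757.8 − 0.04193×2.77×1757.8 = -19.00 mGal
Difference = -19.00 − (-92.10) = 73.10 mGal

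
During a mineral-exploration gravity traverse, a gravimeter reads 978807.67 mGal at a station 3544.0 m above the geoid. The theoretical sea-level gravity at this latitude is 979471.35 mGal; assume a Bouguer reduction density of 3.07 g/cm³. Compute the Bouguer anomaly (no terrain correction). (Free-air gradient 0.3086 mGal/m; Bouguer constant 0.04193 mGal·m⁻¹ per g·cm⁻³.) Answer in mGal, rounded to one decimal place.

-26.2

Free-air correction = 0.3086 × 3544.0 = 1093.68 mGal
Free-air anomaly = 978807.67 − 979471.35 + (1093.68) = 430.00 mGal
Bouguer slab correction = 0.04193 × 3.07 × 3544.0 = 456.20 mGal
Simple Bouguer anomaly = 430.00 − (456.20) = -26.20 mGal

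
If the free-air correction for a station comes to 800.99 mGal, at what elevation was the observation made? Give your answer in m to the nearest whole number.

2596

h = 800.99 / 0.3086 = 2595.56 m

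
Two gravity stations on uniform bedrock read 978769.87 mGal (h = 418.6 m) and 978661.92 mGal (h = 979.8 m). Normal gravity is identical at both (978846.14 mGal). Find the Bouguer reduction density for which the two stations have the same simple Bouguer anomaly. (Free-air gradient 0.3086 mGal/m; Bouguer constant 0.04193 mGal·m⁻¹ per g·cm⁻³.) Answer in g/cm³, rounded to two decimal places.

Δg_obs = 978661.92 − 978769.87 = -107.95 mGal over Δh = 979.8 − 418.6 = 561.2 m
Equal Bouguer anomalies ⇒ Δg_obs + (0.3086 − 0.04193ρ)·Δh = 0
0.3086 − 0.04193ρ = −Δg_obs/Δh = 0.19236
ρ = (0.3086 − 0.19236) / 0.04193 = 2.77 g/cm³

2.77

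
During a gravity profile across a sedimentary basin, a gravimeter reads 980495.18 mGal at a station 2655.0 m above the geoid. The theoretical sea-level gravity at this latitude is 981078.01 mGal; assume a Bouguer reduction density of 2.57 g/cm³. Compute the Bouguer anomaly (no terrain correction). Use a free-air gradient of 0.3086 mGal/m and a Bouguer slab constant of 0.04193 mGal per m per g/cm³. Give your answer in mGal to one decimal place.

-49.6

Free-air correction = 0.3086 × 2655.0 = 819.33 mGal
Free-air anomaly = 980495.18 − 981078.01 + (819.33) = 236.50 mGal
Bouguer slab correction = 0.04193 × 2.57 × 2655.0 = 286.10 mGal
Simple Bouguer anomaly = 236.50 − (286.10) = -49.60 mGal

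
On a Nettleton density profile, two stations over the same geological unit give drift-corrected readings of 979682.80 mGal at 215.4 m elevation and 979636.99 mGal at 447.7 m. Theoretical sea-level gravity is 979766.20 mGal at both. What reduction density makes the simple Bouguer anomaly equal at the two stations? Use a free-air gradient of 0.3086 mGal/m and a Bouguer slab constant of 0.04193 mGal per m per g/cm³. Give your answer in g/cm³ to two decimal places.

Δg_obs = 979636.99 − 979682.80 = -45.81 mGal over Δh = 447.7 − 215.4 = 232.3 m
Equal Bouguer anomalies ⇒ Δg_obs + (0.3086 − 0.04193ρ)·Δh = 0
0.3086 − 0.04193ρ = −Δg_obs/Δh = 0.19720
ρ = (0.3086 − 0.19720) / 0.04193 = 2.66 g/cm³

2.66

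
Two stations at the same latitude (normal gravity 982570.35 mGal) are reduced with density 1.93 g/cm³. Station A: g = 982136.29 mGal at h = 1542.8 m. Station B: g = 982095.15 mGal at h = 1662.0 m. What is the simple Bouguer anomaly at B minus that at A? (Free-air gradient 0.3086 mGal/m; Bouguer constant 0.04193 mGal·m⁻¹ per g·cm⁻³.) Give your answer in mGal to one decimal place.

Δg_SB(A) = 982136.29 − 982570.35 + 0.3086×1542.8 − 0.04193×1.93×1542.8 = -82.80 mGal
Δg_SB(B) = 982095.15 − 982570.35 + 0.3086×1662.0 − 0.04193×1.93×1662.0 = -96.80 mGal
Difference = -96.80 − (-82.80) = -14.00 mGal

-14.0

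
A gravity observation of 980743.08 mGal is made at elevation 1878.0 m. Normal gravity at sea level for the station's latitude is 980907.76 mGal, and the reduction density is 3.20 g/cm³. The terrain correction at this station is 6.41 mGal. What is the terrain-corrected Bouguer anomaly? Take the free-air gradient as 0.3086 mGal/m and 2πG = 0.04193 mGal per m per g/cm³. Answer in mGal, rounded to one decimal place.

169.3

Free-air correction = 0.3086 × 1878.0 = 579.55 mGal
Free-air anomaly = 980743.08 − 980907.76 + (579.55) = 414.87 mGal
Bouguer slab correction = 0.04193 × 3.20 × 1878.0 = 251.98 mGal
Simple Bouguer anomaly = 414.87 − (251.98) = 162.89 mGal
Complete Bouguer anomaly = 162.89 + 6.41 = 169.30 mGal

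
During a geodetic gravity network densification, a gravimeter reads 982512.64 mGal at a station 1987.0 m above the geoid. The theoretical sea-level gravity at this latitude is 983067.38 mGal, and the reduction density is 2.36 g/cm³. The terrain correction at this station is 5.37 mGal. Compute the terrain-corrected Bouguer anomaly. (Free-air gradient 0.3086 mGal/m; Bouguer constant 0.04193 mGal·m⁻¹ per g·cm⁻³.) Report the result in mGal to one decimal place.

-132.8

Free-air correction = 0.3086 × 1987.0 = 613.19 mGal
Free-air anomaly = 982512.64 − 983067.38 + (613.19) = 58.45 mGal
Bouguer slab correction = 0.04193 × 2.36 × 1987.0 = 196.62 mGal
Simple Bouguer anomaly = 58.45 − (196.62) = -138.17 mGal
Complete Bouguer anomaly = -138.17 + 5.37 = -132.80 mGal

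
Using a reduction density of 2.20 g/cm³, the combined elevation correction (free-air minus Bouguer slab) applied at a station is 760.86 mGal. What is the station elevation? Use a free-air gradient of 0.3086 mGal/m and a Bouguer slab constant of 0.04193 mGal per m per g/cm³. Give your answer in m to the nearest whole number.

Combined gradient = 0.3086 − 0.04193 × 2.20 = 0.2163540 mGal/m
h = 760.86 / 0.2163540 = 3516.74 m

3517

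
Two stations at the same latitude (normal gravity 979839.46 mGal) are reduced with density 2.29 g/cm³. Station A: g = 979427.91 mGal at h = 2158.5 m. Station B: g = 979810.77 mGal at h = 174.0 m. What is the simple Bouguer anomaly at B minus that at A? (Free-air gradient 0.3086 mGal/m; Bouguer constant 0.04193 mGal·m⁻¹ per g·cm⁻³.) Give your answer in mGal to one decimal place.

Δg_SB(A) = 979427.91 − 979839.46 + 0.3086×2158.5 − 0.04193×2.29×2158.5 = 47.30 mGal
Δg_SB(B) = 979810.77 − 979839.46 + 0.3086×174.0 − 0.04193×2.29×174.0 = 8.30 mGal
Difference = 8.30 − (47.30) = -39.00 mGal

-39.0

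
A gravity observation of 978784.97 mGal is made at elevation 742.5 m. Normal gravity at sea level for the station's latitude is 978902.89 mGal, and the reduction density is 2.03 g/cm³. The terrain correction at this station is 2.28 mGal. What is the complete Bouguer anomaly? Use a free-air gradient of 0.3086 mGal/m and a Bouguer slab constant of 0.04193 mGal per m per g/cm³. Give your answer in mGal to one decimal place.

Free-air correction = 0.3086 × 742.5 = 229.14 mGal
Free-air anomaly = 978784.97 − 978902.89 + (229.14) = 111.22 mGal
Bouguer slab correction = 0.04193 × 2.03 × 742.5 = 63.20 mGal
Simple Bouguer anomaly = 111.22 − (63.20) = 48.02 mGal
Complete Bouguer anomaly = 48.02 + 2.28 = 50.30 mGal

50.3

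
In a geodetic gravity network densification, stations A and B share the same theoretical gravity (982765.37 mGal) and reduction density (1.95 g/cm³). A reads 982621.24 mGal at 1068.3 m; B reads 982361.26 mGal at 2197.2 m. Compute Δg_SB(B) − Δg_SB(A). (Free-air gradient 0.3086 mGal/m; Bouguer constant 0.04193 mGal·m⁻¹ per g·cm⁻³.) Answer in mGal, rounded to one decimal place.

Δg_SB(A) = 982621.24 − 982765.37 + 0.3086×1068.3 − 0.04193×1.95×1068.3 = 98.20 mGal
Δg_SB(B) = 982361.26 − 982765.37 + 0.3086×2197.2 − 0.04193×1.95×2197.2 = 94.30 mGal
Difference = 94.30 − (98.20) = -3.90 mGal

-3.9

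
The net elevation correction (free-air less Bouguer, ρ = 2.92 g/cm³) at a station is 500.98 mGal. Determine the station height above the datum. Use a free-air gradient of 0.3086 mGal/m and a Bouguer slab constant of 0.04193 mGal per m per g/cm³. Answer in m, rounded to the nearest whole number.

2691

Combined gradient = 0.3086 − 0.04193 × 2.92 = 0.1861644 mGal/m
h = 500.98 / 0.1861644 = 2691.06 m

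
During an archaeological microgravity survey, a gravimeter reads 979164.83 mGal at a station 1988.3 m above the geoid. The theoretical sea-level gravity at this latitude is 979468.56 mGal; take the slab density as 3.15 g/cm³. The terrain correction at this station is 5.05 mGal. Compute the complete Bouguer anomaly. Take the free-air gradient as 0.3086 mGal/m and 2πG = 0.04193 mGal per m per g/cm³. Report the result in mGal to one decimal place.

52.3

Free-air correction = 0.3086 × 1988.3 = 613.59 mGal
Free-air anomaly = 979164.83 − 979468.56 + (613.59) = 309.86 mGal
Bouguer slab correction = 0.04193 × 3.15 × 1988.3 = 262.61 mGal
Simple Bouguer anomaly = 309.86 − (262.61) = 47.25 mGal
Complete Bouguer anomaly = 47.25 + 5.05 = 52.30 mGal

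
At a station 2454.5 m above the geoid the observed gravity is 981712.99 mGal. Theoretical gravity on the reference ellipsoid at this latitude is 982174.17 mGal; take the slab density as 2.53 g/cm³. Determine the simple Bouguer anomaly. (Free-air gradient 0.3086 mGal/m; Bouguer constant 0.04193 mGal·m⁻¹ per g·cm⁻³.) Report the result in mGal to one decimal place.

35.9

Free-air correction = 0.3086 × 2454.5 = 757.46 mGal
Free-air anomaly = 981712.99 − 982174.17 + (757.46) = 296.28 mGal
Bouguer slab correction = 0.04193 × 2.53 × 2454.5 = 260.38 mGal
Simple Bouguer anomaly = 296.28 − (260.38) = 35.90 mGal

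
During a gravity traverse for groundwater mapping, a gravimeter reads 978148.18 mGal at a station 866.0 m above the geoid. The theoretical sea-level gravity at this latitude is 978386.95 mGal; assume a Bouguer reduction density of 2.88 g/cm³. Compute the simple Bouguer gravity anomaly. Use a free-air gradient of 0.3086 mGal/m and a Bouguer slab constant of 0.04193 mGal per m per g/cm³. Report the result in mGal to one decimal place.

-76.1

Free-air correction = 0.3086 × 866.0 = 267.25 mGal
Free-air anomaly = 978148.18 − 978386.95 + (267.25) = 28.48 mGal
Bouguer slab correction = 0.04193 × 2.88 × 866.0 = 104.58 mGal
Simple Bouguer anomaly = 28.48 − (104.58) = -76.10 mGal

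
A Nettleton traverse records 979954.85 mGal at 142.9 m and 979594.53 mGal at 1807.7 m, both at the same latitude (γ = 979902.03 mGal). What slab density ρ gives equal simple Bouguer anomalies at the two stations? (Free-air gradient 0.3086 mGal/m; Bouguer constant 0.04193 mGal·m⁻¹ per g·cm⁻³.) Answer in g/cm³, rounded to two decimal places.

Δg_obs = 979594.53 − 979954.85 = -360.32 mGal over Δh = 1807.7 − 142.9 = 1664.8 m
Equal Bouguer anomalies ⇒ Δg_obs + (0.3086 − 0.04193ρ)·Δh = 0
0.3086 − 0.04193ρ = −Δg_obs/Δh = 0.21643
ρ = (0.3086 − 0.21643) / 0.04193 = 2.20 g/cm³

2.20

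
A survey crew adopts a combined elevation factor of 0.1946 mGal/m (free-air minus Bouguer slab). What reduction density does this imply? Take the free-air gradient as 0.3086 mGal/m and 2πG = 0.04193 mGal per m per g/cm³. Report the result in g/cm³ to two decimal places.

2.72

0.1946 = 0.3086 − 0.04193 × ρ
ρ = (0.3086 − 0.1946) / 0.04193 = 2.72 g/cm³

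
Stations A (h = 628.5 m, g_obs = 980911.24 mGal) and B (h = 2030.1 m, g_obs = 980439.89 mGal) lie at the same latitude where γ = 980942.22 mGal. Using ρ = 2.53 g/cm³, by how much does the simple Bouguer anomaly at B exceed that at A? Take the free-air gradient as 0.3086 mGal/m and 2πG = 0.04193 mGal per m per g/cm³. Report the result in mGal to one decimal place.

-187.5

Δg_SB(A) = 980911.24 − 980942.22 + 0.3086×628.5 − 0.04193×2.53×628.5 = 96.30 mGal
Δg_SB(B) = 980439.89 − 980942.22 + 0.3086×2030.1 − 0.04193×2.53×2030.1 = -91.20 mGal
Difference = -91.20 − (96.30) = -187.50 mGal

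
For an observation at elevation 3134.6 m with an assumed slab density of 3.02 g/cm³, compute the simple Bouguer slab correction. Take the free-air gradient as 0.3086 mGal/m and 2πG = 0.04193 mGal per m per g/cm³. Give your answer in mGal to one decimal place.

396.9

Bouguer slab correction = 0.04193 × 3.02 × 3134.6 = 396.9 mGal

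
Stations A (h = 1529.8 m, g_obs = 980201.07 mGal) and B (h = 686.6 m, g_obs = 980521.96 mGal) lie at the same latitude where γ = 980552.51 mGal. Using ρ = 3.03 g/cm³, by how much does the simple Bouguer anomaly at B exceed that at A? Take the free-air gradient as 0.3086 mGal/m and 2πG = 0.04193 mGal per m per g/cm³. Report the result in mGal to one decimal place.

Δg_SB(A) = 980201.07 − 980552.51 + 0.3086×1529.8 − 0.04193×3.03×1529.8 = -73.70 mGal
Δg_SB(B) = 980521.96 − 980552.51 + 0.3086×686.6 − 0.04193×3.03×686.6 = 94.10 mGal
Difference = 94.10 − (-73.70) = 167.80 mGal

167.8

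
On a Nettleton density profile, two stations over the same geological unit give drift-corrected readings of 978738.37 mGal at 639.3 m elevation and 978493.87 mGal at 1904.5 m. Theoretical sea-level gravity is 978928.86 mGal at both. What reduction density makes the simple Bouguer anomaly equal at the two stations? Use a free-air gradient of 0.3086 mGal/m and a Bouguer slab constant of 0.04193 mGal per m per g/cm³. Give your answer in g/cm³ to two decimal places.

2.75

Δg_obs = 978493.87 − 978738.37 = -244.50 mGal over Δh = 1904.5 − 639.3 = 1265.2 m
Equal Bouguer anomalies ⇒ Δg_obs + (0.3086 − 0.04193ρ)·Δh = 0
0.3086 − 0.04193ρ = −Δg_obs/Δh = 0.19325
ρ = (0.3086 − 0.19325) / 0.04193 = 2.75 g/cm³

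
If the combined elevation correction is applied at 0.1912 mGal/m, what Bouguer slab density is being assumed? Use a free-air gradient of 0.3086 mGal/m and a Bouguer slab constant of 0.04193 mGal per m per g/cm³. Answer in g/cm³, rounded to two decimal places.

2.80

0.1912 = 0.3086 − 0.04193 × ρ
ρ = (0.3086 − 0.1912) / 0.04193 = 2.80 g/cm³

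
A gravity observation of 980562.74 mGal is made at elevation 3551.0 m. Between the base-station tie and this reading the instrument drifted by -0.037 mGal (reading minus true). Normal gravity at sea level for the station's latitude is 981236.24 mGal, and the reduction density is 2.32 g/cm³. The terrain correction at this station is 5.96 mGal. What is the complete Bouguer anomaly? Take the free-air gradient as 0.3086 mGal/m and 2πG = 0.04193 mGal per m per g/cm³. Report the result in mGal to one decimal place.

82.9

Drift-corrected reading = 980562.74 − (-0.037) = 980562.777 mGal
Free-air correction = 0.3086 × 3551.0 = 1095.84 mGal
Free-air anomaly = 980562.777 − 981236.24 + (1095.84) = 422.377 mGal
Bouguer slab correction = 0.04193 × 2.32 × 3551.0 = 345.43 mGal
Simple Bouguer anomaly = 422.377 − (345.43) = 76.947 mGal
Complete Bouguer anomaly = 76.947 + 5.96 = 82.907 mGal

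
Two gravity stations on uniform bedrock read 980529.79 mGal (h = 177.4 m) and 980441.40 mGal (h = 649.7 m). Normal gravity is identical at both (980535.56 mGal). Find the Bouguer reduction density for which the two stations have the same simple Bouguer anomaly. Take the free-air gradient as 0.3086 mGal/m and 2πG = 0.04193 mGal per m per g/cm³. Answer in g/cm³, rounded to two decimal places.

2.90

Δg_obs = 980441.40 − 980529.79 = -88.39 mGal over Δh = 649.7 − 177.4 = 472.3 m
Equal Bouguer anomalies ⇒ Δg_obs + (0.3086 − 0.04193ρ)·Δh = 0
0.3086 − 0.04193ρ = −Δg_obs/Δh = 0.18715
ρ = (0.3086 − 0.18715) / 0.04193 = 2.90 g/cm³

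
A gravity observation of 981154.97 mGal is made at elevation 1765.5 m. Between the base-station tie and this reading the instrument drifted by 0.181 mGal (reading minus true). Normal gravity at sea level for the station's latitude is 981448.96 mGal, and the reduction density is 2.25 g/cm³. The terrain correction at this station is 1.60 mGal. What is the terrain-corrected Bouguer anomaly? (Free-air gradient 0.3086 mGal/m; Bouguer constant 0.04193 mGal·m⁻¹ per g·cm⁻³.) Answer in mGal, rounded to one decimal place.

85.7

Drift-corrected reading = 981154.97 − (0.181) = 981154.789 mGal
Free-air correction = 0.3086 × 1765.5 = 544.83 mGal
Free-air anomaly = 981154.789 − 981448.96 + (544.83) = 250.659 mGal
Bouguer slab correction = 0.04193 × 2.25 × 1765.5 = 166.56 mGal
Simple Bouguer anomaly = 250.659 − (166.56) = 84.099 mGal
Complete Bouguer anomaly = 84.099 + 1.60 = 85.699 mGal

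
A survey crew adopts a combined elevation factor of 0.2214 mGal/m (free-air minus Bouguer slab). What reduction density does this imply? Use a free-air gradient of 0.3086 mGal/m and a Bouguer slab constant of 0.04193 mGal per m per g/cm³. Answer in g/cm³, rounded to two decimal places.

2.08

0.2214 = 0.3086 − 0.04193 × ρ
ρ = (0.3086 − 0.2214) / 0.04193 = 2.08 g/cm³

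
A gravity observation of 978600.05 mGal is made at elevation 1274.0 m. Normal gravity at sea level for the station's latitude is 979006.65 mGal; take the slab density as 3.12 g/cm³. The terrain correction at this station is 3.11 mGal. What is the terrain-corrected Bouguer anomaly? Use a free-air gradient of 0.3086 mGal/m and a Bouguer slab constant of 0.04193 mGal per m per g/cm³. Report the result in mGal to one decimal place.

-177.0

Free-air correction = 0.3086 × 1274.0 = 393.16 mGal
Free-air anomaly = 978600.05 − 979006.65 + (393.16) = -13.44 mGal
Bouguer slab correction = 0.04193 × 3.12 × 1274.0 = 166.67 mGal
Simple Bouguer anomaly = -13.44 − (166.67) = -180.11 mGal
Complete Bouguer anomaly = -180.11 + 3.11 = -177.00 mGal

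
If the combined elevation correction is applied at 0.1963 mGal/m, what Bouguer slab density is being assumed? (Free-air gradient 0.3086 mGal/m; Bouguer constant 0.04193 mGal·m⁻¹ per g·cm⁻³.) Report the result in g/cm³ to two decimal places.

0.1963 = 0.3086 − 0.04193 × ρ
ρ = (0.3086 − 0.1963) / 0.04193 = 2.68 g/cm³

2.68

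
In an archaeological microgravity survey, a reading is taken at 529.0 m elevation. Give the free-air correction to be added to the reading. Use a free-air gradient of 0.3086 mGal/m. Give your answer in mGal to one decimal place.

Free-air correction = 0.3086 × 529.0 = 163.2 mGal

163.2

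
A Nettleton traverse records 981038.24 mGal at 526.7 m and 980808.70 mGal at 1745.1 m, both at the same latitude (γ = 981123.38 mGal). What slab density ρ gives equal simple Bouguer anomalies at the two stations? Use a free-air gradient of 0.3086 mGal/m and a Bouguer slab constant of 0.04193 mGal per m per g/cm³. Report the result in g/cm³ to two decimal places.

Δg_obs = 980808.70 − 981038.24 = -229.54 mGal over Δh = 1745.1 − 526.7 = 1218.4 m
Equal Bouguer anomalies ⇒ Δg_obs + (0.3086 − 0.04193ρ)·Δh = 0
0.3086 − 0.04193ρ = −Δg_obs/Δh = 0.18839
ρ = (0.3086 − 0.18839) / 0.04193 = 2.87 g/cm³

2.87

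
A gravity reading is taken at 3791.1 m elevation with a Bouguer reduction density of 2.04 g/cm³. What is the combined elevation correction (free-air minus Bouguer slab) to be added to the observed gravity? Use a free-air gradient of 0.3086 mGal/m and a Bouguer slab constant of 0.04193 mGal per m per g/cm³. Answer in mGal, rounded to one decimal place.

845.7

Combined gradient = 0.3086 − 0.04193 × 2.04 = 0.2230628 mGal/m
Combined elevation correction = 0.2230628 × 3791.1 = 845.7 mGal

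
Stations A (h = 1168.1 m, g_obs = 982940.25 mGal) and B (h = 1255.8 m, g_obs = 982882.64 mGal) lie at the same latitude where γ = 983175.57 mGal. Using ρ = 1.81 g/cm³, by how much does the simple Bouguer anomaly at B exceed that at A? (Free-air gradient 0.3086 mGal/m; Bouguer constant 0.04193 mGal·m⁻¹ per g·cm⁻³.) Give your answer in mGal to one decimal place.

Δg_SB(A) = 982940.25 − 983175.57 + 0.3086×1168.1 − 0.04193×1.81×1168.1 = 36.50 mGal
Δg_SB(B) = 982882.64 − 983175.57 + 0.3086×1255.8 − 0.04193×1.81×1255.8 = -0.70 mGal
Difference = -0.70 − (36.50) = -37.20 mGal

-37.2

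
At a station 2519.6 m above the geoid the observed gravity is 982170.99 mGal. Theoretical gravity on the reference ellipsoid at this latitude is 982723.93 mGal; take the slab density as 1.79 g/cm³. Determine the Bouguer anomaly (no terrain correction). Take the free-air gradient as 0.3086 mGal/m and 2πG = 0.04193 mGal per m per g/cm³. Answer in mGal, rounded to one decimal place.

35.5

Free-air correction = 0.3086 × 2519.6 = 777.55 mGal
Free-air anomaly = 982170.99 − 982723.93 + (777.55) = 224.61 mGal
Bouguer slab correction = 0.04193 × 1.79 × 2519.6 = 189.11 mGal
Simple Bouguer anomaly = 224.61 − (189.11) = 35.50 mGal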